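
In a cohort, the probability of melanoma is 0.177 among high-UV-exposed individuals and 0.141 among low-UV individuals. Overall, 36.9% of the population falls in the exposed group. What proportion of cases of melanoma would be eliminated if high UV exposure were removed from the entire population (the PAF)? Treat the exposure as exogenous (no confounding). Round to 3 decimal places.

PAF ≈ 0.086

Let p₁ = 0.177, p₀ = 0.141.
Overall risk P(Y=1) = π·p₁ + (1−π)·p₀ = 0.369×0.177 + 0.631×0.141 = 0.15428.
Under exogeneity, PAF = [P(Y=1) − p₀] / P(Y=1).
PAF = (0.15428 − 0.141) / 0.15428 ≈ 0.0861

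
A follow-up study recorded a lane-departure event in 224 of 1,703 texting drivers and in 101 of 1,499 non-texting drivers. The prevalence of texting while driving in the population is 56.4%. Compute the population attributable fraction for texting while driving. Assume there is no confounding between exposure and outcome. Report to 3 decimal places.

p₁ = P(outcome | exposed) = 224/1703 = 0.13153
p₀ = P(outcome | unexposed) = 101/1499 = 0.067378
Overall risk P(Y=1) = π·p₁ + (1−π)·p₀ = 0.564×0.13153 + 0.436×0.067378 = 0.10356.
Under exogeneity, PAF = [P(Y=1) − p₀] / P(Y=1).
PAF = (0.10356 − 0.067378) / 0.10356 ≈ 0.3494

PAF ≈ 0.349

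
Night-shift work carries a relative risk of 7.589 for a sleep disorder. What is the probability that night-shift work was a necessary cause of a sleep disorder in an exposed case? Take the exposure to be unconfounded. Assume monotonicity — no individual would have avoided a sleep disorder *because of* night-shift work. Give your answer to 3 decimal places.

PN ≈ 0.868

Under exogeneity and monotonicity, PN = (RR − 1) / RR = 1 − 1/RR.
PN = (7.589 − 1) / 7.589 = 6.589 / 7.589 ≈ 0.8682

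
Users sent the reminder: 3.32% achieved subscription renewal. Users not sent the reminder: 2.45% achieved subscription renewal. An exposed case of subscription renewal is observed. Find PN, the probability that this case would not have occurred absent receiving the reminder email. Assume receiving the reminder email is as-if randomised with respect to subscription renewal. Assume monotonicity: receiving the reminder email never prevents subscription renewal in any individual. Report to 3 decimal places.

p₁ = 0.0332, p₀ = 0.0245.
Under exogeneity and monotonicity, PN = (p₁ − p₀) / p₁.
PN = (0.0332 − 0.0245) / 0.0332 = 0.0087 / 0.0332 ≈ 0.2620

PN ≈ 0.262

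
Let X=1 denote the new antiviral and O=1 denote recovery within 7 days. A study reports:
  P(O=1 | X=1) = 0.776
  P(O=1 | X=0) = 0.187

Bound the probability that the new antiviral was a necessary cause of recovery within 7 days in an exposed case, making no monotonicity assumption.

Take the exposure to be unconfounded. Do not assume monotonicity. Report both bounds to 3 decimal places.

Let p₁ = 0.776, p₀ = 0.187.
Under exogeneity alone the bounds on PN are max{0,(p₁−p₀)/p₁} ≤ PN ≤ min{1,(1−p₀)/p₁}.
  lower = (p₁ − p₀)/p₁ = 0.589 / 0.776 ≈ 0.7590
  upper = min{1, (1 − p₀)/p₁} = 0.813 / 0.776 ≈ 1.0477 → capped at 1

0.759 ≤ PN ≤ 1.000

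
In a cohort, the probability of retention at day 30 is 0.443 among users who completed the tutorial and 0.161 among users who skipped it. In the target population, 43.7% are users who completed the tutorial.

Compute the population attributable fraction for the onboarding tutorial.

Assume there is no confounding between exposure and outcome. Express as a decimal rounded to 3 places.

PAF ≈ 0.434

Let p₁ = 0.443, p₀ = 0.161.
Overall risk P(Y=1) = π·p₁ + (1−π)·p₀ = 0.437×0.443 + 0.563×0.161 = 0.28423.
Under exogeneity, PAF = [P(Y=1) − p₀] / P(Y=1).
PAF = (0.28423 − 0.161) / 0.28423 ≈ 0.4336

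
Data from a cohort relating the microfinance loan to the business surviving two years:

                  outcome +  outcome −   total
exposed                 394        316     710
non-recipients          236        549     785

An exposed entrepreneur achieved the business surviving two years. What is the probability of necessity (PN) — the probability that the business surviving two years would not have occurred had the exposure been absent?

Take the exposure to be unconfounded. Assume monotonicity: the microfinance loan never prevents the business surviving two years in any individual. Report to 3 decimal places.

p₁ = P(outcome | exposed) = 394/710 = 0.55493
p₀ = P(outcome | unexposed) = 236/785 = 0.30064
Under exogeneity and monotonicity, PN = (p₁ − p₀) / p₁.
PN = (0.55493 − 0.30064) / 0.55493 = 0.25429 / 0.55493 ≈ 0.4582

PN ≈ 0.458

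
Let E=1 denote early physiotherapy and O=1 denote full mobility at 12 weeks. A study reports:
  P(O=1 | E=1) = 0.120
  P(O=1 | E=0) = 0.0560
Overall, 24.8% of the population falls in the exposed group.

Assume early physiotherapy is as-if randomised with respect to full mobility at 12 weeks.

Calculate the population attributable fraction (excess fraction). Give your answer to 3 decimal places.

PAF ≈ 0.221

Let p₁ = 0.12, p₀ = 0.056.
Overall risk P(Y=1) = π·p₁ + (1−π)·p₀ = 0.248×0.12 + 0.752×0.056 = 0.071872.
Under exogeneity, PAF = [P(Y=1) − p₀] / P(Y=1).
PAF = (0.071872 − 0.056) / 0.071872 ≈ 0.2208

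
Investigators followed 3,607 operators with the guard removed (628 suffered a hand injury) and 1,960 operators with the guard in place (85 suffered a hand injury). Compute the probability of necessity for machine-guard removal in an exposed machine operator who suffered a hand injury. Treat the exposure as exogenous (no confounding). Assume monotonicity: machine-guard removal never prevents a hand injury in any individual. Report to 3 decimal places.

PN ≈ 0.751

p₁ = P(outcome | exposed) = 628/3607 = 0.17411
p₀ = P(outcome | unexposed) = 85/1960 = 0.043367
Under exogeneity and monotonicity, PN = (p₁ − p₀) / p₁.
PN = (0.17411 − 0.043367) / 0.17411 = 0.13074 / 0.17411 ≈ 0.7509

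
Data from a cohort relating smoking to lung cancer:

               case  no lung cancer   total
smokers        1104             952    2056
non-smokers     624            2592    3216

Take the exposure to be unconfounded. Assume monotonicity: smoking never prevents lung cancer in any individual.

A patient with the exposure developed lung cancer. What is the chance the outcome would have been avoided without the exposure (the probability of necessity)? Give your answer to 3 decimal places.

PN ≈ 0.639

p₁ = P(outcome | exposed) = 1104/2056 = 0.53696
p₀ = P(outcome | unexposed) = 624/3216 = 0.19403
Under exogeneity and monotonicity, PN = (p₁ − p₀)/p₁.
PN = (0.53696 − 0.19403) / 0.53696 ≈ 0.6387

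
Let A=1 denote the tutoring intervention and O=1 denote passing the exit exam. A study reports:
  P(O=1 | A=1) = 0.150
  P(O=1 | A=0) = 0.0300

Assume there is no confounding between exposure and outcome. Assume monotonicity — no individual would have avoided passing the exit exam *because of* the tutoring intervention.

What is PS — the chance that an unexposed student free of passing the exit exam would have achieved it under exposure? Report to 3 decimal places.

PS ≈ 0.124

Let p₁ = 0.15, p₀ = 0.03.
Under exogeneity and monotonicity, PS = (p₁ − p₀) / (1 − p₀).
PS = (0.15 − 0.03) / (1 − 0.03) = 0.12 / 0.97 ≈ 0.1237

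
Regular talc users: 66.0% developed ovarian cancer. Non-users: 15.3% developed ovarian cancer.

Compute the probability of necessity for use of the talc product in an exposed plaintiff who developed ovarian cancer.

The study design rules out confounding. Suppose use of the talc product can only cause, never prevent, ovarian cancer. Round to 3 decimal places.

PN ≈ 0.768

p₁ = 0.66, p₀ = 0.153.
Under exogeneity and monotonicity, PN = (p₁ − p₀) / p₁.
PN = (0.66 − 0.153) / 0.66 = 0.507 / 0.66 ≈ 0.7682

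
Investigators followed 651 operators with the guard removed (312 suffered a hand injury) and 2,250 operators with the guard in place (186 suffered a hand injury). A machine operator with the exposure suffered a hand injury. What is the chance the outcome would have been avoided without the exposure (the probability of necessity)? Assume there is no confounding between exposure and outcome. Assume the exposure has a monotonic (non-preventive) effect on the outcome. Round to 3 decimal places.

PN ≈ 0.828

p₁ = P(outcome | exposed) = 312/651 = 0.47926
p₀ = P(outcome | unexposed) = 186/2250 = 0.082667
Under exogeneity and monotonicity, PN = (p₁ − p₀) / p₁.
PN = (0.47926 − 0.082667) / 0.47926 = 0.3966 / 0.47926 ≈ 0.8275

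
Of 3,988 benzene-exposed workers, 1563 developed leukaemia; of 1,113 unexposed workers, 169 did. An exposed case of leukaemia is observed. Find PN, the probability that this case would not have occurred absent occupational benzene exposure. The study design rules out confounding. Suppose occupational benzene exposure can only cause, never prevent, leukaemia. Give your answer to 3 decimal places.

PN ≈ 0.613

p₁ = P(outcome | exposed) = 1563/3988 = 0.39193
p₀ = P(outcome | unexposed) = 169/1113 = 0.15184
Under exogeneity and monotonicity, PN = (p₁ − p₀) / p₁.
PN = (0.39193 − 0.15184) / 0.39193 = 0.24008 / 0.39193 ≈ 0.6126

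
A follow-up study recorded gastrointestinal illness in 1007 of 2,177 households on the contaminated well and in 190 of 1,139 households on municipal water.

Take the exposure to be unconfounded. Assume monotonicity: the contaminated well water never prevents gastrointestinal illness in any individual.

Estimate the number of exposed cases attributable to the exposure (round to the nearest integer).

p₁ = P(outcome | exposed) = 1007/2177 = 0.46256
p₀ = P(outcome | unexposed) = 190/1139 = 0.16681
PN = (p₁ − p₀)/p₁ = (0.46256 − 0.16681) / 0.46256 ≈ 0.63937.
Attributable cases ≈ PN × (exposed cases) = 0.63937 × 1007 ≈ 643.85.

about 644 cases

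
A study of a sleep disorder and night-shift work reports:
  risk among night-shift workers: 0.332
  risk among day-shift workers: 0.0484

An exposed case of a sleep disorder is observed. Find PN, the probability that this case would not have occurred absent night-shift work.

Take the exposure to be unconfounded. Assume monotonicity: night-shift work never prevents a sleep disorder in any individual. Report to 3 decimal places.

PN ≈ 0.854

Let p₁ = 0.332, p₀ = 0.0484.
Under exogeneity and monotonicity, PN = (p₁ − p₀) / p₁.
PN = (0.332 − 0.0484) / 0.332 = 0.2836 / 0.332 ≈ 0.8542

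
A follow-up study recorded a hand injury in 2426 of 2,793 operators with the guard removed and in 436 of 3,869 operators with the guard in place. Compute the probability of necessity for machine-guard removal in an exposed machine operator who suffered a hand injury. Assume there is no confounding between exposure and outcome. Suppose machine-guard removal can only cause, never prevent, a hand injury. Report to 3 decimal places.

PN ≈ 0.870

p₁ = P(outcome | exposed) = 2426/2793 = 0.8686
p₀ = P(outcome | unexposed) = 436/3869 = 0.11269
Under exogeneity and monotonicity, PN = (p₁ − p₀) / p₁.
PN = (0.8686 − 0.11269) / 0.8686 = 0.75591 / 0.8686 ≈ 0.8703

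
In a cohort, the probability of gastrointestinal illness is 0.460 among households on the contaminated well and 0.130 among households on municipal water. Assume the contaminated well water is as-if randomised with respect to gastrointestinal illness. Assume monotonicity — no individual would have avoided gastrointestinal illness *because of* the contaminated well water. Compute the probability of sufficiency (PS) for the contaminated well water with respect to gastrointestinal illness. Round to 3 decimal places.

Let p₁ = 0.46, p₀ = 0.13.
Under exogeneity and monotonicity, PS = (p₁ − p₀) / (1 − p₀).
PS = (0.46 − 0.13) / (1 − 0.13) = 0.33 / 0.87 ≈ 0.3793

PS ≈ 0.379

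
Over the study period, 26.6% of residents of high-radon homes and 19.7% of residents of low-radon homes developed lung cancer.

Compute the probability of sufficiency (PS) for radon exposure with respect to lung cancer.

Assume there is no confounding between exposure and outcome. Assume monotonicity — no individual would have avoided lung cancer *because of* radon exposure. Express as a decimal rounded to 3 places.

p₁ = 0.266, p₀ = 0.197.
Under exogeneity and monotonicity, PS = (p₁ − p₀) / (1 − p₀).
PS = (0.266 − 0.197) / (1 − 0.197) = 0.069 / 0.803 ≈ 0.0859

PS ≈ 0.086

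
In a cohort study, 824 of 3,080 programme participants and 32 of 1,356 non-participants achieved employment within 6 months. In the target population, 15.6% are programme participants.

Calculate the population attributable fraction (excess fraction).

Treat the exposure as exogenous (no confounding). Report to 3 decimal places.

p₁ = P(outcome | exposed) = 824/3080 = 0.26753
p₀ = P(outcome | unexposed) = 32/1356 = 0.023599
Overall risk P(Y=1) = π·p₁ + (1−π)·p₀ = 0.156×0.26753 + 0.844×0.023599 = 0.061652.
Under exogeneity, PAF = [P(Y=1) − p₀] / P(Y=1).
PAF = (0.061652 − 0.023599) / 0.061652 ≈ 0.6172

PAF ≈ 0.617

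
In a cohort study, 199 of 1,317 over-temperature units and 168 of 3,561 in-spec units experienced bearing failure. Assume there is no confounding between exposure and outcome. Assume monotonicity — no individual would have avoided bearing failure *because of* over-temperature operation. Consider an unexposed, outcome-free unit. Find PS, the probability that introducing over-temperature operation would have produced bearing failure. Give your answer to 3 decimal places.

p₁ = P(outcome | exposed) = 199/1317 = 0.1511
p₀ = P(outcome | unexposed) = 168/3561 = 0.047178
Under exogeneity and monotonicity, PS = (p₁ − p₀) / (1 − p₀).
PS = (0.1511 − 0.047178) / (1 − 0.047178) = 0.10392 / 0.95282 ≈ 0.1091

PS ≈ 0.109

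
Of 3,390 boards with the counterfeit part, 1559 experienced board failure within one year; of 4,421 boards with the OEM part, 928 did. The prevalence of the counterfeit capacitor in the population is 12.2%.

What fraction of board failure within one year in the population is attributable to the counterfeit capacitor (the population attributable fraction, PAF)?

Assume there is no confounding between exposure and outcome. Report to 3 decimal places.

p₁ = P(outcome | exposed) = 1559/3390 = 0.45988
p₀ = P(outcome | unexposed) = 928/4421 = 0.20991
Overall risk P(Y=1) = π·p₁ + (1−π)·p₀ = 0.122×0.45988 + 0.878×0.20991 = 0.2404.
Under exogeneity, PAF = [P(Y=1) − p₀] / P(Y=1).
PAF = (0.2404 − 0.20991) / 0.2404 ≈ 0.1269

PAF ≈ 0.127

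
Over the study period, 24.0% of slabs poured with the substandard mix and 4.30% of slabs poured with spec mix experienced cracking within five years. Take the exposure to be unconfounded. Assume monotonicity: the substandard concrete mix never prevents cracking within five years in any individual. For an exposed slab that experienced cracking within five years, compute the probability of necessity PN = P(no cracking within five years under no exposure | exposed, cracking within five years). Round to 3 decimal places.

PN ≈ 0.821

p₁ = 0.24, p₀ = 0.043.
Under exogeneity and monotonicity, PN = (p₁ − p₀) / p₁.
PN = (0.24 − 0.043) / 0.24 = 0.197 / 0.24 ≈ 0.8208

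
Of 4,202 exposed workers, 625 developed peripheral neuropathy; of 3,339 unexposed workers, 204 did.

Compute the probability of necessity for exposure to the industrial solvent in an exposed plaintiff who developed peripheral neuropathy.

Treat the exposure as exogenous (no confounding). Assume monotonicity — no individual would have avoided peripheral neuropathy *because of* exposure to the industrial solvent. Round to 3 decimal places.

p₁ = P(outcome | exposed) = 625/4202 = 0.14874
p₀ = P(outcome | unexposed) = 204/3339 = 0.061096
Under exogeneity and monotonicity, PN = (p₁ − p₀) / p₁.
PN = (0.14874 − 0.061096) / 0.14874 = 0.087643 / 0.14874 ≈ 0.5892

PN ≈ 0.589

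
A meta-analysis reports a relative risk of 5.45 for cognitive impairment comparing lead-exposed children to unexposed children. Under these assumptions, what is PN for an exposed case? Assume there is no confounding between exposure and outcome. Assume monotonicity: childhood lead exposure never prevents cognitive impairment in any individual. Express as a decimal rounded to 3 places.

Under exogeneity and monotonicity, PN = (RR − 1) / RR = 1 − 1/RR.
PN = (5.45 − 1) / 5.45 = 4.45 / 5.45 ≈ 0.8165

PN ≈ 0.817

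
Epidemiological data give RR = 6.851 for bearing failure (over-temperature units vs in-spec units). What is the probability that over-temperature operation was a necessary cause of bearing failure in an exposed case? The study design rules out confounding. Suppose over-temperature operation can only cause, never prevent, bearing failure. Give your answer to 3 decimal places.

Under exogeneity and monotonicity, PN = (RR − 1) / RR = 1 − 1/RR.
PN = (6.851 − 1) / 6.851 = 5.851 / 6.851 ≈ 0.8540

PN ≈ 0.854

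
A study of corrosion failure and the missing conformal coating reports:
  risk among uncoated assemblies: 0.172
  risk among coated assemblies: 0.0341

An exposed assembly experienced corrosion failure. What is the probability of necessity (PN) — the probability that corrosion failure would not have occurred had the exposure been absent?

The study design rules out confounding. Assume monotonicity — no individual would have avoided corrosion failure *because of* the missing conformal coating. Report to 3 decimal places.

PN ≈ 0.802

Let p₁ = 0.172, p₀ = 0.0341.
Under exogeneity and monotonicity, PN = (p₁ − p₀) / p₁.
PN = (0.172 − 0.0341) / 0.172 = 0.1379 / 0.172 ≈ 0.8017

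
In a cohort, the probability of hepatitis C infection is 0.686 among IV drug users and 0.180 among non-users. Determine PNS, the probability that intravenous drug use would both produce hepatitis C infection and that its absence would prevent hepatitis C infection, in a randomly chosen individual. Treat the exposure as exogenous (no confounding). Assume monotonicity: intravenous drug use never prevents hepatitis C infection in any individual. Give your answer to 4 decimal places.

Let p₁ = 0.686, p₀ = 0.18.
Under exogeneity and monotonicity, PNS = p₁ − p₀.
PNS = 0.686 − 0.18 = 0.506

PNS ≈ 0.5060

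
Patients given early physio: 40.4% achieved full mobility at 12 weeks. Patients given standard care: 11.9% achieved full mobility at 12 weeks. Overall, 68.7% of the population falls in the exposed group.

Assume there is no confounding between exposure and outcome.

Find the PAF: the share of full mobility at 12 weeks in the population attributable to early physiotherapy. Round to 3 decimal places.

p₁ = 0.404, p₀ = 0.119.
Overall risk P(Y=1) = π·p₁ + (1−π)·p₀ = 0.687×0.404 + 0.313×0.119 = 0.31479.
Under exogeneity, PAF = [P(Y=1) − p₀] / P(Y=1).
PAF = (0.31479 − 0.119) / 0.31479 ≈ 0.6220

PAF ≈ 0.622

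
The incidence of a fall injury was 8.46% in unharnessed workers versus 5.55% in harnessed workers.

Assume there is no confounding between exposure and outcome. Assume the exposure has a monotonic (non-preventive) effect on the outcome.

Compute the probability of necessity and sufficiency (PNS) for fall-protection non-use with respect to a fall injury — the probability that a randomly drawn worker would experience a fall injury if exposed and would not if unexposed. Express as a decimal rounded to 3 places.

p₁ = 0.0846, p₀ = 0.0555.
Under exogeneity and monotonicity, PNS = p₁ − p₀.
PNS = 0.0846 − 0.0555 = 0.0291

PNS ≈ 0.029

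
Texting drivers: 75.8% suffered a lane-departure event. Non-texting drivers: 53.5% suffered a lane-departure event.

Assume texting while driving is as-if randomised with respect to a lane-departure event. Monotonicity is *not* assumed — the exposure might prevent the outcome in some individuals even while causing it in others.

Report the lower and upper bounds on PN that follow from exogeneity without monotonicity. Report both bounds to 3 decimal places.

0.294 ≤ PN ≤ 0.613

p₁ = 0.758, p₀ = 0.535.
Under exogeneity alone the bounds on PN are max{0,(p₁−p₀)/p₁} ≤ PN ≤ min{1,(1−p₀)/p₁}.
  lower = (p₁ − p₀)/p₁ = 0.223 / 0.758 ≈ 0.2942
  upper = min{1, (1 − p₀)/p₁} = 0.465 / 0.758 ≈ 0.6135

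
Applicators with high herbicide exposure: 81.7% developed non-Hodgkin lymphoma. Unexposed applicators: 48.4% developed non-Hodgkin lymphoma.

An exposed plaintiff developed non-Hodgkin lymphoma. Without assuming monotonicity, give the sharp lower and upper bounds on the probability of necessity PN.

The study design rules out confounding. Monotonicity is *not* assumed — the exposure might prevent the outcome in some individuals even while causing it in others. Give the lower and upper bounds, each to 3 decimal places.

p₁ = 0.817, p₀ = 0.484.
Under exogeneity alone the bounds on PN are max{0,(p₁−p₀)/p₁} ≤ PN ≤ min{1,(1−p₀)/p₁}.
  lower = (p₁ − p₀)/p₁ = 0.333 / 0.817 ≈ 0.4076
  upper = min{1, (1 − p₀)/p₁} = 0.516 / 0.817 ≈ 0.6316

0.408 ≤ PN ≤ 0.632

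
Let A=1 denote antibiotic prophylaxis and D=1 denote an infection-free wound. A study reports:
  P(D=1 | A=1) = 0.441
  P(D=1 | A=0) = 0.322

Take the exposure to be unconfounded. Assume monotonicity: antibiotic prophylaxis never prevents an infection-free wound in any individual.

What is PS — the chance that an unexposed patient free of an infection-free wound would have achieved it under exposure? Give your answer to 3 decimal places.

PS ≈ 0.176

Let p₁ = 0.441, p₀ = 0.322.
Under exogeneity and monotonicity, PS = (p₁ − p₀) / (1 − p₀).
PS = (0.441 − 0.322) / (1 − 0.322) = 0.119 / 0.678 ≈ 0.1755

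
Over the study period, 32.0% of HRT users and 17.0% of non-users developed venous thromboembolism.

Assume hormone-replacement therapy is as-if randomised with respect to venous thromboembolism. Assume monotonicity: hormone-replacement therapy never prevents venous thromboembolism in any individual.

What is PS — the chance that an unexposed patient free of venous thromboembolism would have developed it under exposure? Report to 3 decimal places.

PS ≈ 0.181

p₁ = 0.32, p₀ = 0.17.
Under exogeneity and monotonicity, PS = (p₁ − p₀) / (1 − p₀).
PS = (0.32 − 0.17) / (1 − 0.17) = 0.15 / 0.83 ≈ 0.1807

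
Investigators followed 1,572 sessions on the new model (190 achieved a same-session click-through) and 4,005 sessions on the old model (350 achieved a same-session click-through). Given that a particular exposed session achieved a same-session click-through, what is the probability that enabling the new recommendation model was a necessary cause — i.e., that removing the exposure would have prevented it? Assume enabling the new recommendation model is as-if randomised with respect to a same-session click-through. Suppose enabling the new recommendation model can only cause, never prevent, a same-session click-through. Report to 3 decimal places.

PN ≈ 0.277

p₁ = P(outcome | exposed) = 190/1572 = 0.12087
p₀ = P(outcome | unexposed) = 350/4005 = 0.087391
Under exogeneity and monotonicity, PN = (p₁ − p₀) / p₁.
PN = (0.12087 − 0.087391) / 0.12087 = 0.033474 / 0.12087 ≈ 0.2770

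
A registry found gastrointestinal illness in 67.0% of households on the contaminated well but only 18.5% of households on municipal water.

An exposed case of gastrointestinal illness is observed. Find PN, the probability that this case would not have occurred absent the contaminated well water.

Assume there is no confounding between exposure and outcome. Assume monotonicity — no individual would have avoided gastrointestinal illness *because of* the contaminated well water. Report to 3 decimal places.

PN ≈ 0.724

p₁ = 0.67, p₀ = 0.185.
Under exogeneity and monotonicity, PN = (p₁ − p₀) / p₁.
PN = (0.67 − 0.185) / 0.67 = 0.485 / 0.67 ≈ 0.7239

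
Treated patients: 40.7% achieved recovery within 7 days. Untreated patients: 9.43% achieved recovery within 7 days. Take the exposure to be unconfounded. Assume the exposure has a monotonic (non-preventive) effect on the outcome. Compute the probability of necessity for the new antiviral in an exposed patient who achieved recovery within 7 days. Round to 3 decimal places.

PN ≈ 0.768

p₁ = 0.407, p₀ = 0.0943.
Under exogeneity and monotonicity, PN = (p₁ − p₀) / p₁.
PN = (0.407 − 0.0943) / 0.407 = 0.3127 / 0.407 ≈ 0.7683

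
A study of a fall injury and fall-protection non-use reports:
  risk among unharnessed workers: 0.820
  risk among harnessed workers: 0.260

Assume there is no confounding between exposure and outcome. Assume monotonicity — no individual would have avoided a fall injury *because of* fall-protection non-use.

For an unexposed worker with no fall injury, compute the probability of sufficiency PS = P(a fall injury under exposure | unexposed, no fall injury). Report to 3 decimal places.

PS ≈ 0.757

Let p₁ = 0.82, p₀ = 0.26.
Under exogeneity and monotonicity, PS = (p₁ − p₀) / (1 − p₀).
PS = (0.82 − 0.26) / (1 − 0.26) = 0.56 / 0.74 ≈ 0.7568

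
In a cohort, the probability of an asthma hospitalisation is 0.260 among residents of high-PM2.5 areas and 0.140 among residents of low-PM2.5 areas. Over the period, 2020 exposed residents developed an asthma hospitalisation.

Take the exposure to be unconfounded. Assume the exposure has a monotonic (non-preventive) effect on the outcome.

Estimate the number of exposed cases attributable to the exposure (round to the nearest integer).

about 932 cases

Let p₁ = 0.26, p₀ = 0.14.
PN = (p₁ − p₀)/p₁ = (0.26 − 0.14) / 0.26 ≈ 0.46154.
Attributable cases ≈ PN × (exposed cases) = 0.46154 × 2020 ≈ 932.31.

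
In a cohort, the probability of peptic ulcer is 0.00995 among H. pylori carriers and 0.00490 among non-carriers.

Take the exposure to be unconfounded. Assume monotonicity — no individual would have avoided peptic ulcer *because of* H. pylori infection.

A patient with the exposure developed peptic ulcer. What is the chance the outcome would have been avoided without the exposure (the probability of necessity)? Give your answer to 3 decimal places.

Let p₁ = 0.00995, p₀ = 0.0049.
Under exogeneity and monotonicity, PN = (p₁ − p₀) / p₁.
PN = (0.00995 − 0.0049) / 0.00995 = 0.00505 / 0.00995 ≈ 0.5075

PN ≈ 0.508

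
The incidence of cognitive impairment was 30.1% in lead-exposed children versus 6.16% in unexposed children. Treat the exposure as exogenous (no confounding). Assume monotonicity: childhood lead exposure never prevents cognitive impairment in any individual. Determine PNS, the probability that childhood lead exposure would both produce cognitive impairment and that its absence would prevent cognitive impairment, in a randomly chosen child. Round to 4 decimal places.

p₁ = 0.301, p₀ = 0.0616.
Under exogeneity and monotonicity, PNS = p₁ − p₀.
PNS = 0.301 − 0.0616 = 0.2394

PNS ≈ 0.2394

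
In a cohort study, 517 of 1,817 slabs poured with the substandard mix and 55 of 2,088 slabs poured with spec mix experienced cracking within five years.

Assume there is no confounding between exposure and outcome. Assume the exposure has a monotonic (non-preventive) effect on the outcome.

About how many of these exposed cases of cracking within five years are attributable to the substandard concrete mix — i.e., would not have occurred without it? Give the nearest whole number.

about 469 cases

p₁ = P(outcome | exposed) = 517/1817 = 0.28453
p₀ = P(outcome | unexposed) = 55/2088 = 0.026341
PN = (p₁ − p₀)/p₁ = (0.28453 − 0.026341) / 0.28453 ≈ 0.90742.
Attributable cases ≈ PN × (exposed cases) = 0.90742 × 517 ≈ 469.14.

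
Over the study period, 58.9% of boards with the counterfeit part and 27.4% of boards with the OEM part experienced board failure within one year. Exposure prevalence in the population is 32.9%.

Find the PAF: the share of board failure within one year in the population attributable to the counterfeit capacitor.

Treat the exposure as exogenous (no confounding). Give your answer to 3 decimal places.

PAF ≈ 0.274

p₁ = 0.589, p₀ = 0.274.
Overall risk P(Y=1) = π·p₁ + (1−π)·p₀ = 0.329×0.589 + 0.671×0.274 = 0.37763.
Under exogeneity, PAF = [P(Y=1) − p₀] / P(Y=1).
PAF = (0.37763 − 0.274) / 0.37763 ≈ 0.2744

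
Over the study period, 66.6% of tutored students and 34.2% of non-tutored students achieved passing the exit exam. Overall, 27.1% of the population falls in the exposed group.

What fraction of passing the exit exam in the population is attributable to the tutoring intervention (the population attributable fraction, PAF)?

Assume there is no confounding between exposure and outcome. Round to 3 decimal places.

PAF ≈ 0.204

p₁ = 0.666, p₀ = 0.342.
Overall risk P(Y=1) = π·p₁ + (1−π)·p₀ = 0.271×0.666 + 0.729×0.342 = 0.4298.
Under exogeneity, PAF = [P(Y=1) − p₀] / P(Y=1).
PAF = (0.4298 − 0.342) / 0.4298 ≈ 0.2043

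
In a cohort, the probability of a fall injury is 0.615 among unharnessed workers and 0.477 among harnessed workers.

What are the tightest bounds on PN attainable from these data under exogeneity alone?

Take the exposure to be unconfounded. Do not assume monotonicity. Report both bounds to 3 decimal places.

0.224 ≤ PN ≤ 0.850

Let p₁ = 0.615, p₀ = 0.477.
Under exogeneity alone the bounds on PN are max{0,(p₁−p₀)/p₁} ≤ PN ≤ min{1,(1−p₀)/p₁}.
  lower = (p₁ − p₀)/p₁ = 0.138 / 0.615 ≈ 0.2244
  upper = min{1, (1 − p₀)/p₁} = 0.523 / 0.615 ≈ 0.8504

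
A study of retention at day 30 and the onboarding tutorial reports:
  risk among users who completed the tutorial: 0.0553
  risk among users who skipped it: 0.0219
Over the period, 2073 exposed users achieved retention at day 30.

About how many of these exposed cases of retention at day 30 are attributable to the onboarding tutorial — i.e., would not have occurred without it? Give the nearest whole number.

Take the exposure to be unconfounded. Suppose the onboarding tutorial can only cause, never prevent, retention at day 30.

about 1252 cases

Let p₁ = 0.0553, p₀ = 0.0219.
PN = (p₁ − p₀)/p₁ = (0.0553 − 0.0219) / 0.0553 ≈ 0.60398.
Attributable cases ≈ PN × (exposed cases) = 0.60398 × 2073 ≈ 1252.05.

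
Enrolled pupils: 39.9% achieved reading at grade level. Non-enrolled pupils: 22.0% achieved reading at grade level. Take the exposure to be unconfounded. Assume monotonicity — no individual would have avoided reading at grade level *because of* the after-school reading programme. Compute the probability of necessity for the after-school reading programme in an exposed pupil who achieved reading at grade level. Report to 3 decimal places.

p₁ = 0.399, p₀ = 0.22.
Under exogeneity and monotonicity, PN = (p₁ − p₀) / p₁.
PN = (0.399 − 0.22) / 0.399 = 0.179 / 0.399 ≈ 0.4486

PN ≈ 0.449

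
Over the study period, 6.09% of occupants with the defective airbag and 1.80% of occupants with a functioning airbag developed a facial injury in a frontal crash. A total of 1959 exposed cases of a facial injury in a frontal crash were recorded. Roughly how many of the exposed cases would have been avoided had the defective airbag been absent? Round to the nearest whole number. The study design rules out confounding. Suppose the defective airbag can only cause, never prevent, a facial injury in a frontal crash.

p₁ = 0.0609, p₀ = 0.018.
PN = (p₁ − p₀)/p₁ = (0.0609 − 0.018) / 0.0609 ≈ 0.70443.
Attributable cases ≈ PN × (exposed cases) = 0.70443 × 1959 ≈ 1379.99.

about 1380 cases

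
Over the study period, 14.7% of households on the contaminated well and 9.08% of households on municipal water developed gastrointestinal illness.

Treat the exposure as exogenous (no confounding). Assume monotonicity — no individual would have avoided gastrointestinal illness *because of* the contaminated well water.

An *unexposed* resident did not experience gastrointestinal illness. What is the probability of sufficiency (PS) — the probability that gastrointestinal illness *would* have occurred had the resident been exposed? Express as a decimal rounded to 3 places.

PS ≈ 0.062

p₁ = 0.147, p₀ = 0.0908.
Under exogeneity and monotonicity, PS = (p₁ − p₀) / (1 − p₀).
PS = (0.147 − 0.0908) / (1 − 0.0908) = 0.0562 / 0.9092 ≈ 0.0618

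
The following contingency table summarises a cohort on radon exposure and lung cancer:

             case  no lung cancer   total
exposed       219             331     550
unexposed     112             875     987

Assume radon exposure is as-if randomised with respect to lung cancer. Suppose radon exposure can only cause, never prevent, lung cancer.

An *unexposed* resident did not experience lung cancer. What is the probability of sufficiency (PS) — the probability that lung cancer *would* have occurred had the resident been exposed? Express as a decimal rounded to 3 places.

PS ≈ 0.321

p₁ = P(outcome | exposed) = 219/550 = 0.39818
p₀ = P(outcome | unexposed) = 112/987 = 0.11348
Under exogeneity and monotonicity, PS = (p₁ − p₀) / (1 − p₀).
PS = (0.39818 − 0.11348) / (1 − 0.11348) = 0.28471 / 0.88652 ≈ 0.3211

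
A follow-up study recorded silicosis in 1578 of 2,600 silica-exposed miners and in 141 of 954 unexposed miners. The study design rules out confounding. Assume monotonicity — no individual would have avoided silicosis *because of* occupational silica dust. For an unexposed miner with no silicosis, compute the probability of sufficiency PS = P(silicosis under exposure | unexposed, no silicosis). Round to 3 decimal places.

PS ≈ 0.539

p₁ = P(outcome | exposed) = 1578/2600 = 0.60692
p₀ = P(outcome | unexposed) = 141/954 = 0.1478
Under exogeneity and monotonicity, PS = (p₁ − p₀) / (1 − p₀).
PS = (0.60692 − 0.1478) / (1 − 0.1478) = 0.45912 / 0.8522 ≈ 0.5388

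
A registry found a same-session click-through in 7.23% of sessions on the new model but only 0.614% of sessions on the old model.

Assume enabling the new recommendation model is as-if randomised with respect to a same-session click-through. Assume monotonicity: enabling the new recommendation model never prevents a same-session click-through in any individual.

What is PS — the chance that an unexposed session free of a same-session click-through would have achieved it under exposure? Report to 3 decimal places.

PS ≈ 0.067

p₁ = 0.0723, p₀ = 0.00614.
Under exogeneity and monotonicity, PS = (p₁ − p₀) / (1 − p₀).
PS = (0.0723 − 0.00614) / (1 − 0.00614) = 0.06616 / 0.99386 ≈ 0.0666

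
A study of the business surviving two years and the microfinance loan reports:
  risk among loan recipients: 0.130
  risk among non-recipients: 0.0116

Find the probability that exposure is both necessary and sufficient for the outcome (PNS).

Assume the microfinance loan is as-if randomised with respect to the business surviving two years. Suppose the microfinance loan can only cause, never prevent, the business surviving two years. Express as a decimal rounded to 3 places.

Let p₁ = 0.13, p₀ = 0.0116.
Under exogeneity and monotonicity, PNS = p₁ − p₀.
PNS = 0.13 − 0.0116 = 0.1184

PNS ≈ 0.118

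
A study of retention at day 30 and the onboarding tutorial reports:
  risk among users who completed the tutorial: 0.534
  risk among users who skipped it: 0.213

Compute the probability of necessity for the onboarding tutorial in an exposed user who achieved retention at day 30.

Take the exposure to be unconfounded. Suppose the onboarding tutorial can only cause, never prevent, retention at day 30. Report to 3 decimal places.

Let p₁ = 0.534, p₀ = 0.213.
Under exogeneity and monotonicity, PN = (p₁ − p₀) / p₁.
PN = (0.534 − 0.213) / 0.534 = 0.321 / 0.534 ≈ 0.6011

PN ≈ 0.601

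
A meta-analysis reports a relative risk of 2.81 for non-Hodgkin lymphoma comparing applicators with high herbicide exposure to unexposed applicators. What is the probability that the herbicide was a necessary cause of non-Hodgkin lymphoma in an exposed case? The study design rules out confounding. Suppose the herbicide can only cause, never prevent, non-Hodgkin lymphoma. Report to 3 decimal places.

PN ≈ 0.644

Under exogeneity and monotonicity, PN = (RR − 1) / RR = 1 − 1/RR.
PN = (2.81 − 1) / 2.81 = 1.81 / 2.81 ≈ 0.6441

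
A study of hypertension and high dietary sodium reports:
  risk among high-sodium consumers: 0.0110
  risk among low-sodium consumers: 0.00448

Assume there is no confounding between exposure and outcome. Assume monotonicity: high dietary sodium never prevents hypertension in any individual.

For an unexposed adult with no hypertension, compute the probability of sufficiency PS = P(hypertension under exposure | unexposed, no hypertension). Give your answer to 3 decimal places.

PS ≈ 0.007

Let p₁ = 0.011, p₀ = 0.00448.
Under exogeneity and monotonicity, PS = (p₁ − p₀) / (1 − p₀).
PS = (0.011 − 0.00448) / (1 − 0.00448) = 0.00652 / 0.99552 ≈ 0.0065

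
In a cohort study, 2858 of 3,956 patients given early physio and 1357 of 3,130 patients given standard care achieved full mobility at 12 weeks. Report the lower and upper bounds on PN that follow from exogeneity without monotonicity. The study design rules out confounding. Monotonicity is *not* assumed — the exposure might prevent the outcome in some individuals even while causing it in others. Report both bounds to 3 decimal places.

0.400 ≤ PN ≤ 0.784

p₁ = P(outcome | exposed) = 2858/3956 = 0.72245
p₀ = P(outcome | unexposed) = 1357/3130 = 0.43355
Under exogeneity alone the bounds on PN are max{0,(p₁−p₀)/p₁} ≤ PN ≤ min{1,(1−p₀)/p₁}.
  lower = (p₁ − p₀)/p₁ = 0.2889 / 0.72245 ≈ 0.3999
  upper = min{1, (1 − p₀)/p₁} = 0.56645 / 0.72245 ≈ 0.7841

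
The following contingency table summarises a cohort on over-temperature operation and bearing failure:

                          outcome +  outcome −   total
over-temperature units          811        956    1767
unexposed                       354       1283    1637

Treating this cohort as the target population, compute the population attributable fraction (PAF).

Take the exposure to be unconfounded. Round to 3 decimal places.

p₁ = P(outcome | exposed) = 811/1767 = 0.45897
p₀ = P(outcome | unexposed) = 354/1637 = 0.21625
Exposure prevalence π = 1767/3404 = 0.5191; overall risk P(Y=1) = 0.34224.
Under exogeneity, PAF = [P(Y=1) − p₀]/P(Y=1).
PAF = (0.34224 − 0.21625) / 0.34224 ≈ 0.3681

PAF ≈ 0.368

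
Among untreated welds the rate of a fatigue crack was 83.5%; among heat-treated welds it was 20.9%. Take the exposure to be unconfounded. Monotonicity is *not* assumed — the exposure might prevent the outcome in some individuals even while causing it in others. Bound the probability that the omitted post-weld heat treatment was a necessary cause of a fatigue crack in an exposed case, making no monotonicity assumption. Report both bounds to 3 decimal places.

p₁ = 0.835, p₀ = 0.209.
Under exogeneity alone the bounds on PN are max{0,(p₁−p₀)/p₁} ≤ PN ≤ min{1,(1−p₀)/p₁}.
  lower = (p₁ − p₀)/p₁ = 0.626 / 0.835 ≈ 0.7497
  upper = min{1, (1 − p₀)/p₁} = 0.791 / 0.835 ≈ 0.9473

0.750 ≤ PN ≤ 0.947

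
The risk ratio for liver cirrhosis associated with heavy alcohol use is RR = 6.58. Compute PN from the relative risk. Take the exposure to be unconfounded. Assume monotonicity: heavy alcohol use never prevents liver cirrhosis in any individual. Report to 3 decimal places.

PN ≈ 0.848

Under exogeneity and monotonicity, PN = (RR − 1) / RR = 1 − 1/RR.
PN = (6.58 − 1) / 6.58 = 5.58 / 6.58 ≈ 0.8480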